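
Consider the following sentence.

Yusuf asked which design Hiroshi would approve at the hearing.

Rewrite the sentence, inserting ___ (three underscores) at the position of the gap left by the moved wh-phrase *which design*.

Yusuf asked which design Hiroshi would approve ___ at the hearing.

Underlying clause: Hiroshi would approve which design at the hearing.
'which design' is the direct object of 'approve'. The gap is right after 'approve'.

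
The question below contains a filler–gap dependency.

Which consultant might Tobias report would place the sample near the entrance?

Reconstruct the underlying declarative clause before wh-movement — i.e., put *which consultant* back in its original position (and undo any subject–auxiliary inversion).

'which consultant' is the subject of the clause embedded under 'report'. It moves to the left edge, and the trace sits right after 'report':
Which consultant might Tobias report ___ would place the sample near the entrance?

Tobias might report which consultant would place the sample near the entrance.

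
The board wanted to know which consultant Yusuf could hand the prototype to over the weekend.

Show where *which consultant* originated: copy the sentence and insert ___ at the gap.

Pre-movement form: Yusuf could hand the prototype to which consultant over the weekend.
'which consultant' is the object of the preposition 'to' (recipient of 'hand'). The gap is right after 'to'.

The board wanted to know which consultant Yusuf could hand the prototype to ___ over the weekend.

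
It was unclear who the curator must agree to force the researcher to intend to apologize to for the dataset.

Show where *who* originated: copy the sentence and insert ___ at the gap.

It was unclear who the curator must agree to force the researcher to intend to apologize to ___ for the dataset.

Underlying clause: The curator must agree to force the researcher to intend to apologize to who for the dataset.
The filler 'who' is interpreted as the object of the preposition 'to'. The gap is right after 'to'.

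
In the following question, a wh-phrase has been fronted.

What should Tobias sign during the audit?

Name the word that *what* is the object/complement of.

sign

Underlying clause: Tobias should sign what during the audit.
'what' is the direct object of 'sign'. It moves to the left edge, and the trace sits right after 'sign':
What should Tobias sign ___ during the audit?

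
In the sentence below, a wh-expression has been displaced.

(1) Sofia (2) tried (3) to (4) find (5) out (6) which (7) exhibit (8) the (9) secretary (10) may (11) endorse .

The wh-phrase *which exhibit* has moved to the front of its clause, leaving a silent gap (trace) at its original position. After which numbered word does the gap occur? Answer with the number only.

Before movement: The secretary may endorse which exhibit.
The filler 'which exhibit' is interpreted as the direct object of 'endorse'. Wh-movement fronts it, leaving a gap right after 'endorse':
Sofia tried to find out which exhibit the secretary may endorse ___.
'endorse' is word 11.

11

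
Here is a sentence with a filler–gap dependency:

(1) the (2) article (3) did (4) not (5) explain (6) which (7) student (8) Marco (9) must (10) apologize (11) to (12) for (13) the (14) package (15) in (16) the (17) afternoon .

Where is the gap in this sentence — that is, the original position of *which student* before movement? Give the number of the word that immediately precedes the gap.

Before movement: Marco must apologize to which student for the package in the afternoon.
'which student' is the object of the preposition 'to'. Fronting leaves a gap immediately after 'to':
The article did not explain which student Marco must apologize to ___ for the package in the afternoon.
'to' is word 11.

11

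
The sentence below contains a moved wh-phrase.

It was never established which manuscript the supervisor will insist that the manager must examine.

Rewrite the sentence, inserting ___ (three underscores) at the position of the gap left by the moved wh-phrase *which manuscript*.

Before movement: The supervisor will insist that the manager must examine which manuscript.
The filler 'which manuscript' is interpreted as the direct object of 'examine'. The gap is right after 'examine'.

It was never established which manuscript the supervisor will insist that the manager must examine ___.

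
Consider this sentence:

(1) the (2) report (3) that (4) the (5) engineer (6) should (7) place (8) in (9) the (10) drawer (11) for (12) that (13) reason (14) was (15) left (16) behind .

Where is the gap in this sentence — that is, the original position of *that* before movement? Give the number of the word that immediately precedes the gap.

'that' functions as the direct object of 'place'. Fronting leaves a gap immediately after 'place':
The report that the engineer should place ___ in the drawer for that reason was left behind.
'place' is word 7.

7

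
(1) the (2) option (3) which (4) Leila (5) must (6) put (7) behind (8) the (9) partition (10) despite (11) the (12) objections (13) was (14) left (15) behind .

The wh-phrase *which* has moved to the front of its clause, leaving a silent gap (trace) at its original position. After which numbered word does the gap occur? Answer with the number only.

The filler 'which' is interpreted as the direct object of 'put'. It moves to the left edge, and the trace sits right after 'put':
The option which Leila must put ___ behind the partition despite the objections was left behind.
'put' is word 6.

6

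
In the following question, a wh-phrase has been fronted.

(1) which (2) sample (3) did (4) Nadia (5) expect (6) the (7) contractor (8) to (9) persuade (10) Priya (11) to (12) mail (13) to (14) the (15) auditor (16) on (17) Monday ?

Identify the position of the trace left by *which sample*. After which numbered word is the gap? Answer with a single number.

Underlying clause: Nadia did expect the contractor to persuade Priya to mail which sample to the auditor on Monday.
'which sample' functions as the direct object of 'mail'. Wh-movement fronts it, leaving a gap right after 'mail':
Which sample did Nadia expect the contractor to persuade Priya to mail ___ to the auditor on Monday?
'mail' is word 12.

12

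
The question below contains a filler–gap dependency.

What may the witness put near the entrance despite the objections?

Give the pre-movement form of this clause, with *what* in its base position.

'what' functions as the direct object of 'put'. It moves to the left edge, and the trace sits right after 'put':
What may the witness put ___ near the entrance despite the objections?

The witness may put what near the entrance despite the objections.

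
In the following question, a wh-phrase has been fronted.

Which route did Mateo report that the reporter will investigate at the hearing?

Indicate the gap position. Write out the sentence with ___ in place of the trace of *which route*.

In situ: Mateo did report that the reporter will investigate which route at the hearing.
'which route' functions as the direct object of 'investigate'. The gap is right after 'investigate'.

Which route did Mateo report that the reporter will investigate ___ at the hearing?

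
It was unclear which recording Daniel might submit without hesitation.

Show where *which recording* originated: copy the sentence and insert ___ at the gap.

Underlying clause: Daniel might submit which recording without hesitation.
'which recording' is the direct object of 'submit'. The gap is right after 'submit'.

It was unclear which recording Daniel might submit ___ without hesitation.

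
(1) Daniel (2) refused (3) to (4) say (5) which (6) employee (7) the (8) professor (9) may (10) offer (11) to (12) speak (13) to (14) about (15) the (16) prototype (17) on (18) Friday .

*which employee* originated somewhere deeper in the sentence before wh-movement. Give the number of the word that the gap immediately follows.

13

In situ: The professor may offer to speak to which employee about the prototype on Friday.
'which employee' is the object of the preposition 'to'. Fronting leaves a gap immediately after 'to':
Daniel refused to say which employee the professor may offer to speak to ___ about the prototype on Friday.
'to' is word 13.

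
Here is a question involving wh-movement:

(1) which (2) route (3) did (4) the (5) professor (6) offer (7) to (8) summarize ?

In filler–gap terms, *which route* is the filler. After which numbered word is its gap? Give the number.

Underlying clause: The professor did offer to summarize which route.
'which route' functions as the direct object of 'summarize'. Fronting leaves a gap immediately after 'summarize':
Which route did the professor offer to summarize ___?
'summarize' is word 8.

8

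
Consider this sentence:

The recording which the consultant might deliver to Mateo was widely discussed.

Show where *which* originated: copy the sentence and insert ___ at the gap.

The recording which the consultant might deliver ___ to Mateo was widely discussed.

'which' functions as the direct object of 'deliver'. The gap is right after 'deliver'.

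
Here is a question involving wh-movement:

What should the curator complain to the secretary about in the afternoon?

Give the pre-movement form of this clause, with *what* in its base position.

The filler 'what' is interpreted as the object of the preposition 'about'. It moves to the left edge, and the trace sits right after 'about':
What should the curator complain to the secretary about ___ in the afternoon?

The curator should complain to the secretary about what in the afternoon.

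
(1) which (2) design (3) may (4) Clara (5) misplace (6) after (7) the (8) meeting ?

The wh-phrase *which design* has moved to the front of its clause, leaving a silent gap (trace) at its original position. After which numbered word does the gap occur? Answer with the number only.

Pre-movement form: Clara may misplace which design after the meeting.
'which design' functions as the direct object of 'misplace'. Wh-movement fronts it, leaving a gap right after 'misplace':
Which design may Clara misplace ___ after the meeting?
'misplace' is word 5.

5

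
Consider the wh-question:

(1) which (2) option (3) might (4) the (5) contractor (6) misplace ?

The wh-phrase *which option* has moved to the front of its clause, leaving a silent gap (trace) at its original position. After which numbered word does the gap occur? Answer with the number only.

6

Underlying clause: The contractor might misplace which option.
'which option' is the direct object of 'misplace'. It moves to the left edge, and the trace sits right after 'misplace':
Which option might the contractor misplace ___?
'misplace' is word 6.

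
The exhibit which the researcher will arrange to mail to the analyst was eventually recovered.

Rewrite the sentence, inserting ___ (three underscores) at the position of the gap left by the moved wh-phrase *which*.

The filler 'which' is interpreted as the direct object of 'mail'. The gap is right after 'mail'.

The exhibit which the researcher will arrange to mail ___ to the analyst was eventually recovered.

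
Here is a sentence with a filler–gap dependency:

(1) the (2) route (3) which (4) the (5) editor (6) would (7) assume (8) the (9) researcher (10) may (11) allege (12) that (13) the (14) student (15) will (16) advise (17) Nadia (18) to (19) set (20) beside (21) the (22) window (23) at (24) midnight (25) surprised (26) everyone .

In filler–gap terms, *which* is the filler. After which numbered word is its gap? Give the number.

'which' functions as the direct object of 'set'. Fronting leaves a gap immediately after 'set':
The route which the editor would assume the researcher may allege that the student will advise Nadia to set ___ beside the window at midnight surprised everyone.
'set' is word 19.

19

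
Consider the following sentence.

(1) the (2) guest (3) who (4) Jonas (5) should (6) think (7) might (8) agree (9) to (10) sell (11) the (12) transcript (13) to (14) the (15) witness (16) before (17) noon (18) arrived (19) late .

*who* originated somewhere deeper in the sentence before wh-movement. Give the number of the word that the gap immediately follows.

6

'who' is the subject of the clause embedded under 'think'. Fronting leaves a gap immediately after 'think':
The guest who Jonas should think ___ might agree to sell the transcript to the witness before noon arrived late.
'think' is word 6.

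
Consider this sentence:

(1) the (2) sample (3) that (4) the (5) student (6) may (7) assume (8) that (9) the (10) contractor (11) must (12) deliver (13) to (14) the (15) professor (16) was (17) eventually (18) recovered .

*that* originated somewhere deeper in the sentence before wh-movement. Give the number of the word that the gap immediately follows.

12

'that' functions as the direct object of 'deliver'. Fronting leaves a gap immediately after 'deliver':
The sample that the student may assume that the contractor must deliver ___ to the professor was eventually recovered.
'deliver' is word 12.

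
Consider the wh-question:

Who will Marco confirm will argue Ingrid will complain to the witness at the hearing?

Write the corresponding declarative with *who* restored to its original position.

Marco will confirm who will argue Ingrid will complain to the witness at the hearing.

The filler 'who' is interpreted as the subject of the clause embedded under 'confirm'. It moves to the left edge, and the trace sits right after 'confirm':
Who will Marco confirm ___ will argue Ingrid will complain to the witness at the hearing?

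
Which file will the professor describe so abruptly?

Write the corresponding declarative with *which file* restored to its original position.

The filler 'which file' is interpreted as the direct object of 'describe'. Fronting leaves a gap immediately after 'describe':
Which file will the professor describe ___ so abruptly?

The professor will describe which file so abruptly.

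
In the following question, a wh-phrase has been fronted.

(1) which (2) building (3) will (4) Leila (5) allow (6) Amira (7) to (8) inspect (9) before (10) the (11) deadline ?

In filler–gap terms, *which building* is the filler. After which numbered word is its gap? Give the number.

Underlying clause: Leila will allow Amira to inspect which building before the deadline.
'which building' functions as the direct object of 'inspect'. It moves to the left edge, and the trace sits right after 'inspect':
Which building will Leila allow Amira to inspect ___ before the deadline?
'inspect' is word 8.

8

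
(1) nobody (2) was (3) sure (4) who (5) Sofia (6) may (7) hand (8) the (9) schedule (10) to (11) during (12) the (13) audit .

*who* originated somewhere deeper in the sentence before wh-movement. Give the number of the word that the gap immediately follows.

Underlying clause: Sofia may hand the schedule to who during the audit.
The filler 'who' is interpreted as the object of the preposition 'to' (recipient of 'hand'). Wh-movement fronts it, leaving a gap right after 'to':
Nobody was sure who Sofia may hand the schedule to ___ during the audit.
'to' is word 10.

10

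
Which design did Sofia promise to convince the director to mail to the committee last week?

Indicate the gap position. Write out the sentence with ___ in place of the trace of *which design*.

Which design did Sofia promise to convince the director to mail ___ to the committee last week?

Underlying clause: Sofia did promise to convince the director to mail which design to the committee last week.
'which design' functions as the direct object of 'mail'. The gap is right after 'mail'.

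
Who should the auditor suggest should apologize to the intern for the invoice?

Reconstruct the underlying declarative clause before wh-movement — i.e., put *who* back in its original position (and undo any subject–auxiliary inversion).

The auditor should suggest who should apologize to the intern for the invoice.

'who' functions as the subject of the clause embedded under 'suggest'. Wh-movement fronts it, leaving a gap right after 'suggest':
Who should the auditor suggest ___ should apologize to the intern for the invoice?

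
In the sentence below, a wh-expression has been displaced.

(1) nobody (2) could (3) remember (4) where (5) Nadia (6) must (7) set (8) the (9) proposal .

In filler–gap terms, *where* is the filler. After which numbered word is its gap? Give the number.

In situ: Nadia must set the proposal where.
'where' is the locative complement of 'set'. It moves to the left edge, and the trace sits right after 'proposal':
Nobody could remember where Nadia must set the proposal ___.
'proposal' is word 9.

9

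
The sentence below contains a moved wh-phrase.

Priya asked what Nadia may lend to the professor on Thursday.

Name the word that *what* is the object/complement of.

lend

Pre-movement form: Nadia may lend what to the professor on Thursday.
'what' functions as the direct object of 'lend'. It moves to the left edge, and the trace sits right after 'lend':
Priya asked what Nadia may lend ___ to the professor on Thursday.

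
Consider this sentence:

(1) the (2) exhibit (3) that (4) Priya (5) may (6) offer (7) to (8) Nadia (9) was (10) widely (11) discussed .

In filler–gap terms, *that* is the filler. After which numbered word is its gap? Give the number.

'that' is the direct object of 'offer'. Fronting leaves a gap immediately after 'offer':
The exhibit that Priya may offer ___ to Nadia was widely discussed.
'offer' is word 6.

6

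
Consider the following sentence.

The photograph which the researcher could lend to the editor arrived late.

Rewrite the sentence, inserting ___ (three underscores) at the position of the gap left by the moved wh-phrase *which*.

'which' is the direct object of 'lend'. The gap is right after 'lend'.

The photograph which the researcher could lend ___ to the editor arrived late.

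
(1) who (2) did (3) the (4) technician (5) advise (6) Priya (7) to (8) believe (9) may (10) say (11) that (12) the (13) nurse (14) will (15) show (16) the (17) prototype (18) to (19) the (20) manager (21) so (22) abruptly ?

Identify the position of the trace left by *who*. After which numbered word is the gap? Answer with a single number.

Underlying clause: The technician did advise Priya to believe who may say that the nurse will show the prototype to the manager so abruptly.
'who' is the subject of the clause embedded under 'believe'. Fronting leaves a gap immediately after 'believe':
Who did the technician advise Priya to believe ___ may say that the nurse will show the prototype to the manager so abruptly?
'believe' is word 8.

8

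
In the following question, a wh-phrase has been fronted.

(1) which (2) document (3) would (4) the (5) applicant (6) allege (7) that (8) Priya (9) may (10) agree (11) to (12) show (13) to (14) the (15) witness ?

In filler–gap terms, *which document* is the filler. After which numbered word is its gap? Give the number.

In situ: The applicant would allege that Priya may agree to show which document to the witness.
The filler 'which document' is interpreted as the direct object of 'show'. It moves to the left edge, and the trace sits right after 'show':
Which document would the applicant allege that Priya may agree to show ___ to the witness?
'show' is word 12.

12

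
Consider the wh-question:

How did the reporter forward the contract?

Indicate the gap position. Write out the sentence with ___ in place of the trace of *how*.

Before movement: The reporter did forward the contract how.
'how' functions as the manner adjunct. The gap is right after 'contract'.

How did the reporter forward the contract ___?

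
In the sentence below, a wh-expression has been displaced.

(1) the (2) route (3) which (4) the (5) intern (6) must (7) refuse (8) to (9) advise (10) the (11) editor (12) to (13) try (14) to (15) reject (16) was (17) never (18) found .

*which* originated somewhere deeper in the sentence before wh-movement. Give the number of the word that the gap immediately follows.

'which' functions as the direct object of 'reject'. Fronting leaves a gap immediately after 'reject':
The route which the intern must refuse to advise the editor to try to reject ___ was never found.
'reject' is word 15.

15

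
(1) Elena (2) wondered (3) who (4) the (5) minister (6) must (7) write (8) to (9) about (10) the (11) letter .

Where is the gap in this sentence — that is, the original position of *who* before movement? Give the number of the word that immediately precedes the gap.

8

Before movement: The minister must write to who about the letter.
The filler 'who' is interpreted as the object of the preposition 'to'. Fronting leaves a gap immediately after 'to':
Elena wondered who the minister must write to ___ about the letter.
'to' is word 8.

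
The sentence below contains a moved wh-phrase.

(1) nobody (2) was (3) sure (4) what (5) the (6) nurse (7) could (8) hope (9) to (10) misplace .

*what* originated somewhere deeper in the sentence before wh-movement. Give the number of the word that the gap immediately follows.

Pre-movement form: The nurse could hope to misplace what.
The filler 'what' is interpreted as the direct object of 'misplace'. Wh-movement fronts it, leaving a gap right after 'misplace':
Nobody was sure what the nurse could hope to misplace ___.
'misplace' is word 10.

10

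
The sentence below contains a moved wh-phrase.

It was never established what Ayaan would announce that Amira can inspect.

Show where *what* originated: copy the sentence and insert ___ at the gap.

In situ: Ayaan would announce that Amira can inspect what.
'what' is the direct object of 'inspect'. The gap is right after 'inspect'.

It was never established what Ayaan would announce that Amira can inspect ___.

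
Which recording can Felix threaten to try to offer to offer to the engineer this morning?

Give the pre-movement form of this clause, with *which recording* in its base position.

The filler 'which recording' is interpreted as the direct object of 'offer'. Fronting leaves a gap immediately after 'offer':
Which recording can Felix threaten to try to offer to offer ___ to the engineer this morning?

Felix can threaten to try to offer to offer which recording to the engineer this morning.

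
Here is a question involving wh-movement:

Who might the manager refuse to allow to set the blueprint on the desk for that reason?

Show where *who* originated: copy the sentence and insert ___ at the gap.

Who might the manager refuse to allow ___ to set the blueprint on the desk for that reason?

Underlying clause: The manager might refuse to allow who to set the blueprint on the desk for that reason.
'who' functions as the direct object of 'allow'. The gap is right after 'allow'.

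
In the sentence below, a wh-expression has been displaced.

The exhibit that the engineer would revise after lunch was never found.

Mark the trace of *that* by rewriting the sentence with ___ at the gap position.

'that' functions as the direct object of 'revise'. The gap is right after 'revise'.

The exhibit that the engineer would revise ___ after lunch was never found.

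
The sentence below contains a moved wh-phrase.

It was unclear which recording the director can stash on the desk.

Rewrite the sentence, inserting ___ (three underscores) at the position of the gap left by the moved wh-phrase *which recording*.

It was unclear which recording the director can stash ___ on the desk.

In situ: The director can stash which recording on the desk.
'which recording' functions as the direct object of 'stash'. The gap is right after 'stash'.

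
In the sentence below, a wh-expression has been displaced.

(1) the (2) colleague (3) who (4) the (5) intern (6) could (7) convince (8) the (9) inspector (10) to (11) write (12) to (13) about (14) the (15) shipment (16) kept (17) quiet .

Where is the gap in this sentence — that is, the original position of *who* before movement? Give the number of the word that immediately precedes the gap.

'who' functions as the object of the preposition 'to'. It moves to the left edge, and the trace sits right after 'to':
The colleague who the intern could convince the inspector to write to ___ about the shipment kept quiet.
'to' is word 12.

12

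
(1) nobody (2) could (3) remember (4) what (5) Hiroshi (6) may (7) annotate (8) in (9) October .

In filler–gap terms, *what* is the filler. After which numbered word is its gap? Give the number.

7

Underlying clause: Hiroshi may annotate what in October.
'what' functions as the direct object of 'annotate'. It moves to the left edge, and the trace sits right after 'annotate':
Nobody could remember what Hiroshi may annotate ___ in October.
'annotate' is word 7.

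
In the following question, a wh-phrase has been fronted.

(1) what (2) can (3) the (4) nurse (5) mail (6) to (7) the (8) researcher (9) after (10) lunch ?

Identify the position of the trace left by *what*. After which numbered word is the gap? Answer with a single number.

Pre-movement form: The nurse can mail what to the researcher after lunch.
'what' is the direct object of 'mail'. Wh-movement fronts it, leaving a gap right after 'mail':
What can the nurse mail ___ to the researcher after lunch?
'mail' is word 5.

5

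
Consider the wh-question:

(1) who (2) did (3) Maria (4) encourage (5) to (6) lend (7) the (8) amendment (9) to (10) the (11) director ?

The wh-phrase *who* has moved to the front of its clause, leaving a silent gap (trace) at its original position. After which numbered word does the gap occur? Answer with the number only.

4

Pre-movement form: Maria did encourage who to lend the amendment to the director.
The filler 'who' is interpreted as the direct object of 'encourage'. Wh-movement fronts it, leaving a gap right after 'encourage':
Who did Maria encourage ___ to lend the amendment to the director?
'encourage' is word 4.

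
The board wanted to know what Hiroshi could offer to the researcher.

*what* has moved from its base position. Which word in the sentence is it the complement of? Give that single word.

offer

Underlying clause: Hiroshi could offer what to the researcher.
'what' is the direct object of 'offer'. It moves to the left edge, and the trace sits right after 'offer':
The board wanted to know what Hiroshi could offer ___ to the researcher.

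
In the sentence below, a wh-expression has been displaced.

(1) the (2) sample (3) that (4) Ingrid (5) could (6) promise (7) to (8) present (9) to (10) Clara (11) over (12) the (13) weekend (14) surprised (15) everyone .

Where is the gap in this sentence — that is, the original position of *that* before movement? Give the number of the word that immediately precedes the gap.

8

'that' is the direct object of 'present'. Wh-movement fronts it, leaving a gap right after 'present':
The sample that Ingrid could promise to present ___ to Clara over the weekend surprised everyone.
'present' is word 8.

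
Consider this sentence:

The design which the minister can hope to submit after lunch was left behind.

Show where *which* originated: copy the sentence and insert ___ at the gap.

The filler 'which' is interpreted as the direct object of 'submit'. The gap is right after 'submit'.

The design which the minister can hope to submit ___ after lunch was left behind.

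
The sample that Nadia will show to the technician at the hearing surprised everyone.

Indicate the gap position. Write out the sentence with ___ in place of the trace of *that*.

'that' is the direct object of 'show'. The gap is right after 'show'.

The sample that Nadia will show ___ to the technician at the hearing surprised everyone.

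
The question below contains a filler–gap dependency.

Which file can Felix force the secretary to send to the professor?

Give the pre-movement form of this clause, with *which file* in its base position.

Felix can force the secretary to send which file to the professor.

'which file' is the direct object of 'send'. It moves to the left edge, and the trace sits right after 'send':
Which file can Felix force the secretary to send ___ to the professor?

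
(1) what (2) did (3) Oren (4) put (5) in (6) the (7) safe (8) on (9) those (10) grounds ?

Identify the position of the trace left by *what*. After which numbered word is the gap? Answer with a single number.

In situ: Oren did put what in the safe on those grounds.
The filler 'what' is interpreted as the direct object of 'put'. Wh-movement fronts it, leaving a gap right after 'put':
What did Oren put ___ in the safe on those grounds?
'put' is word 4.

4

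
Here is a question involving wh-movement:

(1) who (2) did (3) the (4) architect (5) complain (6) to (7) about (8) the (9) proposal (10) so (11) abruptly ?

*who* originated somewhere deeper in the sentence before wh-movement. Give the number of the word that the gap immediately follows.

6

Underlying clause: The architect did complain to who about the proposal so abruptly.
'who' is the object of the preposition 'to'. Wh-movement fronts it, leaving a gap right after 'to':
Who did the architect complain to ___ about the proposal so abruptly?
'to' is word 6.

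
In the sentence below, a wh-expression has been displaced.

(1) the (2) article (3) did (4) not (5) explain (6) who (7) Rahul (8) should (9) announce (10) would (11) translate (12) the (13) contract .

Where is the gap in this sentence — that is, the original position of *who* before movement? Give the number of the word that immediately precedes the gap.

9

In situ: Rahul should announce who would translate the contract.
'who' functions as the subject of the clause embedded under 'announce'. Fronting leaves a gap immediately after 'announce':
The article did not explain who Rahul should announce ___ would translate the contract.
'announce' is word 9.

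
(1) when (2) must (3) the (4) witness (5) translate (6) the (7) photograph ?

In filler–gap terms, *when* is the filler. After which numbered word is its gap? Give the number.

In situ: The witness must translate the photograph when.
'when' is the temporal adjunct. Wh-movement fronts it, leaving a gap right after 'photograph':
When must the witness translate the photograph ___?
'photograph' is word 7.

7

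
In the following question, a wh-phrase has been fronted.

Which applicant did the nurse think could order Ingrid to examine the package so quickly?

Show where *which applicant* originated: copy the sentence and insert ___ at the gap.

Which applicant did the nurse think ___ could order Ingrid to examine the package so quickly?

Underlying clause: The nurse did think which applicant could order Ingrid to examine the package so quickly.
The filler 'which applicant' is interpreted as the subject of the clause embedded under 'think'. The gap is right after 'think'.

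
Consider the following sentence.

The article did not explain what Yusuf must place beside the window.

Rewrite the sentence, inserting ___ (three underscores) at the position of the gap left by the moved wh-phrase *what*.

Underlying clause: Yusuf must place what beside the window.
'what' is the direct object of 'place'. The gap is right after 'place'.

The article did not explain what Yusuf must place ___ beside the window.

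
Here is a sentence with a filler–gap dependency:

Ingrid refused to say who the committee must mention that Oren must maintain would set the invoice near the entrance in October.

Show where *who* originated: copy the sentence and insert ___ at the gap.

Before movement: The committee must mention that Oren must maintain who would set the invoice near the entrance in October.
The filler 'who' is interpreted as the subject of the clause embedded under 'maintain'. The gap is right after 'maintain'.

Ingrid refused to say who the committee must mention that Oren must maintain ___ would set the invoice near the entrance in October.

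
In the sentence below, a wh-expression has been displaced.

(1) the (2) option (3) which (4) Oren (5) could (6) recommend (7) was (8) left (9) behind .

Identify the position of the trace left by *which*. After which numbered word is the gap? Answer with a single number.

6

'which' functions as the direct object of 'recommend'. Wh-movement fronts it, leaving a gap right after 'recommend':
The option which Oren could recommend ___ was left behind.
'recommend' is word 6.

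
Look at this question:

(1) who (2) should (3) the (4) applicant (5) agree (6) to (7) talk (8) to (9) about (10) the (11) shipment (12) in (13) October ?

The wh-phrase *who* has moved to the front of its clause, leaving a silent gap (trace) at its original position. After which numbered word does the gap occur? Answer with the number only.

Pre-movement form: The applicant should agree to talk to who about the shipment in October.
'who' is the object of the preposition 'to'. It moves to the left edge, and the trace sits right after 'to':
Who should the applicant agree to talk to ___ about the shipment in October?
'to' is word 8.

8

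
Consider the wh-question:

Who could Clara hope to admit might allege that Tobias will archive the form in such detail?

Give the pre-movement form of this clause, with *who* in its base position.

The filler 'who' is interpreted as the subject of the clause embedded under 'admit'. Wh-movement fronts it, leaving a gap right after 'admit':
Who could Clara hope to admit ___ might allege that Tobias will archive the form in such detail?

Clara could hope to admit who might allege that Tobias will archive the form in such detail.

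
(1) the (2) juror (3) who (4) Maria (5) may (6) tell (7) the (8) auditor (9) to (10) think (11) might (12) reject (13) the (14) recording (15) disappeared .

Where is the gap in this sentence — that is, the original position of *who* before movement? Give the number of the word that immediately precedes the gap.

10

'who' functions as the subject of the clause embedded under 'think'. Wh-movement fronts it, leaving a gap right after 'think':
The juror who Maria may tell the auditor to think ___ might reject the recording disappeared.
'think' is word 10.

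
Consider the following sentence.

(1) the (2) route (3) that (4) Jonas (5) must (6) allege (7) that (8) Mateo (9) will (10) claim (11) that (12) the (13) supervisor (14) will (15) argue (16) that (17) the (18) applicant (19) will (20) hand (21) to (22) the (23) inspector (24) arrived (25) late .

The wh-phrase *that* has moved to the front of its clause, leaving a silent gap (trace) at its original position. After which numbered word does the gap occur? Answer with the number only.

'that' is the direct object of 'hand'. Fronting leaves a gap immediately after 'hand':
The route that Jonas must allege that Mateo will claim that the supervisor will argue that the applicant will hand ___ to the inspector arrived late.
'hand' is word 20.

20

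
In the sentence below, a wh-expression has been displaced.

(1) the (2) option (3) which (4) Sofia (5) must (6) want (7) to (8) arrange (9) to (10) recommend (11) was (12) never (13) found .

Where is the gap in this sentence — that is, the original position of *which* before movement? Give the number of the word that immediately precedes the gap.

10

'which' is the direct object of 'recommend'. Wh-movement fronts it, leaving a gap right after 'recommend':
The option which Sofia must want to arrange to recommend ___ was never found.
'recommend' is word 10.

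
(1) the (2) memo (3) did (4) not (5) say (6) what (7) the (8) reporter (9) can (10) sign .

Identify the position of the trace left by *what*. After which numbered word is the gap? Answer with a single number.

Before movement: The reporter can sign what.
The filler 'what' is interpreted as the direct object of 'sign'. Wh-movement fronts it, leaving a gap right after 'sign':
The memo did not say what the reporter can sign ___.
'sign' is word 10.

10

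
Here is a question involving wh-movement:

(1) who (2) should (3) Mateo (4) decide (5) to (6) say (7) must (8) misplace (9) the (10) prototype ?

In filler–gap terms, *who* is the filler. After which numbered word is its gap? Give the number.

Pre-movement form: Mateo should decide to say who must misplace the prototype.
The filler 'who' is interpreted as the subject of the clause embedded under 'say'. It moves to the left edge, and the trace sits right after 'say':
Who should Mateo decide to say ___ must misplace the prototype?
'say' is word 6.

6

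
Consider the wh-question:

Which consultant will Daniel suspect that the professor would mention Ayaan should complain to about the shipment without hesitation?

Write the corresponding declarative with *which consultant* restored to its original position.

The filler 'which consultant' is interpreted as the object of the preposition 'to'. Wh-movement fronts it, leaving a gap right after 'to':
Which consultant will Daniel suspect that the professor would mention Ayaan should complain to ___ about the shipment without hesitation?

Daniel will suspect that the professor would mention Ayaan should complain to which consultant about the shipment without hesitation.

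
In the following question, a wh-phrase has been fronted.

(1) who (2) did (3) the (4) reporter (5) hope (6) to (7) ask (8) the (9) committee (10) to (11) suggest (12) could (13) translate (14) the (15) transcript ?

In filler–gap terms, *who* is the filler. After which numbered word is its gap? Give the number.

11

Underlying clause: The reporter did hope to ask the committee to suggest who could translate the transcript.
The filler 'who' is interpreted as the subject of the clause embedded under 'suggest'. Wh-movement fronts it, leaving a gap right after 'suggest':
Who did the reporter hope to ask the committee to suggest ___ could translate the transcript?
'suggest' is word 11.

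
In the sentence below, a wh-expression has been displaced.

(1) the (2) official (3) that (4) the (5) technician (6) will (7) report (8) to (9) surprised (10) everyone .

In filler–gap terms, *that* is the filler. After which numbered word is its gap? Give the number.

8

'that' is the object of the preposition 'to'. It moves to the left edge, and the trace sits right after 'to':
The official that the technician will report to ___ surprised everyone.
'to' is word 8.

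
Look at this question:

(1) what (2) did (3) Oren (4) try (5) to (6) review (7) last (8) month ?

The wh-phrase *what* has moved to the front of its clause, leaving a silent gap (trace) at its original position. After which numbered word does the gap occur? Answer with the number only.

6

In situ: Oren did try to review what last month.
The filler 'what' is interpreted as the direct object of 'review'. It moves to the left edge, and the trace sits right after 'review':
What did Oren try to review ___ last month?
'review' is word 6.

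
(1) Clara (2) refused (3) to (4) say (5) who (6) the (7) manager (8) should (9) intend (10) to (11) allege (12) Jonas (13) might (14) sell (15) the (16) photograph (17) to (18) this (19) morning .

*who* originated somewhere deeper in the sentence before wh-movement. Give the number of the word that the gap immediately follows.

17

Pre-movement form: The manager should intend to allege Jonas might sell the photograph to who this morning.
'who' is the object of the preposition 'to' (recipient of 'sell'). Wh-movement fronts it, leaving a gap right after 'to':
Clara refused to say who the manager should intend to allege Jonas might sell the photograph to ___ this morning.
'to' is word 17.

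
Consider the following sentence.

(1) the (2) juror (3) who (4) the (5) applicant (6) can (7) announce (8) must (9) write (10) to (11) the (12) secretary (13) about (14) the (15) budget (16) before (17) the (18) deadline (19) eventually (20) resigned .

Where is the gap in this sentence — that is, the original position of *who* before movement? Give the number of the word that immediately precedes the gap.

'who' functions as the subject of the clause embedded under 'announce'. Wh-movement fronts it, leaving a gap right after 'announce':
The juror who the applicant can announce ___ must write to the secretary about the budget before the deadline eventually resigned.
'announce' is word 7.

7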